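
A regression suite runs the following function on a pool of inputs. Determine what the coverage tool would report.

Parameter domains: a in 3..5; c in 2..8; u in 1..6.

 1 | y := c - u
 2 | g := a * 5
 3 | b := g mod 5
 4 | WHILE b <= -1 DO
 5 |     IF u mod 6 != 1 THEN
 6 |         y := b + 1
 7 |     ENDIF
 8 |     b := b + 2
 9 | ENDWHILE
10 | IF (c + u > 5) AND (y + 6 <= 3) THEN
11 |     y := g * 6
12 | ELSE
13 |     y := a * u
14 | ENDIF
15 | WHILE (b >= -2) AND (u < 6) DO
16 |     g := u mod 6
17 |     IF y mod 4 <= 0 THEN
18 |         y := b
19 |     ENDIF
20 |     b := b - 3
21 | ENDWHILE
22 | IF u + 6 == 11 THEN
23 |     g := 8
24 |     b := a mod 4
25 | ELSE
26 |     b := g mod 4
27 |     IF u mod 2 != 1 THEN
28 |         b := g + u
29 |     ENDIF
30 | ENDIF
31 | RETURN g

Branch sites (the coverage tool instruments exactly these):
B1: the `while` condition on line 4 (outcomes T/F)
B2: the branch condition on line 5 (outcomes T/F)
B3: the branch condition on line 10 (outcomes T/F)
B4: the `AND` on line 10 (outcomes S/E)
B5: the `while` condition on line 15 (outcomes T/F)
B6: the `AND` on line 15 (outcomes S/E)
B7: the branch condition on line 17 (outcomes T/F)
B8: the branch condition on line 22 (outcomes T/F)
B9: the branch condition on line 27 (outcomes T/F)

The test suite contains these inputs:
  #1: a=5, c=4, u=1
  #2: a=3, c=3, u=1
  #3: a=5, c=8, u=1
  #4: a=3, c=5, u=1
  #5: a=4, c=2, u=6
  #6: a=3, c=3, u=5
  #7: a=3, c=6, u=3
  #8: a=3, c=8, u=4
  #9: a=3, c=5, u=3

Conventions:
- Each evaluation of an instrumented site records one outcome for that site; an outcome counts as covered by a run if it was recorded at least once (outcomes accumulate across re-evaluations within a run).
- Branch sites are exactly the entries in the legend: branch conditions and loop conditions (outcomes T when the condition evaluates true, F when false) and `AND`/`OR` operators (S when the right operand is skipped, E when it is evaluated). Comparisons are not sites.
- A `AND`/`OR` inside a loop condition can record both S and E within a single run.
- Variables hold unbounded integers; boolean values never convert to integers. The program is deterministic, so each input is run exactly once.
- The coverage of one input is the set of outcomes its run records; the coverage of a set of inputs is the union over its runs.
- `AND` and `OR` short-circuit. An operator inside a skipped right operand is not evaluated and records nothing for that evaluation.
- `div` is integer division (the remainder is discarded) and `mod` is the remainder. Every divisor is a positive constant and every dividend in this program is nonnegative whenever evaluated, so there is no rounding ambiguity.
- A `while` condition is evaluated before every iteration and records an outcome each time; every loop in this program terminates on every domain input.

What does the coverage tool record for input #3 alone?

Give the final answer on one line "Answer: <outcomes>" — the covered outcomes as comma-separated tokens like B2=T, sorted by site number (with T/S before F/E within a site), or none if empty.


Event log for input #3 (a=5, c=8, u=1):
  B1->F, B4->E, B3->F, B6->E, B5->T, B7->F, B6->S, B5->F, B8->F, B9->F
collecting distinct outcomes: B1=F, B3=F, B4=E, B5=T, B5=F, B6=S, B6=E, B7=F, B8=F, B9=F
Answer: B1=F, B3=F, B4=E, B5=T, B5=F, B6=S, B6=E, B7=F, B8=F, B9=F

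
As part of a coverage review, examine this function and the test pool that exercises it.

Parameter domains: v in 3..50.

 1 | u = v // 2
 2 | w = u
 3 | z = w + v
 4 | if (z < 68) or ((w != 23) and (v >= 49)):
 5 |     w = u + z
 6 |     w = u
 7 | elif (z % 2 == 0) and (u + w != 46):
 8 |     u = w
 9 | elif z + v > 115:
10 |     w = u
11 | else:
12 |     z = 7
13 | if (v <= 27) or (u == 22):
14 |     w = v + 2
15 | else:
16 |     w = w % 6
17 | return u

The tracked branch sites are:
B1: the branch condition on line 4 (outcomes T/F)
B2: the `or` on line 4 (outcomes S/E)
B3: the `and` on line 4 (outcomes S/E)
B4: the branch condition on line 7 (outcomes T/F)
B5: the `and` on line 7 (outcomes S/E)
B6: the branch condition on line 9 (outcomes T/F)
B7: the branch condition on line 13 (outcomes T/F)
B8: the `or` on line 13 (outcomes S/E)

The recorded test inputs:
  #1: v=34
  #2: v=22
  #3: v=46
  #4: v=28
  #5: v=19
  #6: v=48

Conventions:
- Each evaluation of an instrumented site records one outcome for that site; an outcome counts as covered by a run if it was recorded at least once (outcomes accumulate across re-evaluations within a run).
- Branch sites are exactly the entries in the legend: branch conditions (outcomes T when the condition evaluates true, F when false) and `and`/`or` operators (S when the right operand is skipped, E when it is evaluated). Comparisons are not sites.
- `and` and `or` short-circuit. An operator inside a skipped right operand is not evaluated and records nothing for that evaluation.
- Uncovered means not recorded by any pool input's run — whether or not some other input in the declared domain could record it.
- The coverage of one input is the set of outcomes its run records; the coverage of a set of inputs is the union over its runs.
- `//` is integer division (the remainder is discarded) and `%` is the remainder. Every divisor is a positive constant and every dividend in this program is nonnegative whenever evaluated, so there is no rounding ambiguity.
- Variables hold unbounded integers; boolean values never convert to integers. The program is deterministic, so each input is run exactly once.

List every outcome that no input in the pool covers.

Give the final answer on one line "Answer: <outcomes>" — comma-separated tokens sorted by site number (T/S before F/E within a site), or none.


input #1, v=34: events B2->S, B1->T, B8->E, B7->F; outcomes B1=T, B2=S, B7=F, B8=E
input #2, v=22: events B2->S, B1->T, B8->S, B7->T; outcomes B1=T, B2=S, B7=T, B8=S
input #3, v=46: events B2->E, B3->S, B1->F, B5->S, B4->F, B6->F, B8->E, B7->F; outcomes B1=F, B2=E, B3=S, B4=F, B5=S, B6=F, B7=F, B8=E
input #4, v=28: events B2->S, B1->T, B8->E, B7->F; outcomes B1=T, B2=S, B7=F, B8=E
input #5, v=19: events B2->S, B1->T, B8->S, B7->T; outcomes B1=T, B2=S, B7=T, B8=S
input #6, v=48: events B2->E, B3->E, B1->F, B5->E, B4->T, B8->E, B7->F; outcomes B1=F, B2=E, B3=E, B4=T, B5=E, B7=F, B8=E
union over the pool: B1=T, B1=F, B2=S, B2=E, B3=S, B3=E, B4=T, B4=F, B5=S, B5=E, B6=F, B7=T, B7=F, B8=S, B8=E
uncovered (1 of 16): B6=T
Answer: B6=T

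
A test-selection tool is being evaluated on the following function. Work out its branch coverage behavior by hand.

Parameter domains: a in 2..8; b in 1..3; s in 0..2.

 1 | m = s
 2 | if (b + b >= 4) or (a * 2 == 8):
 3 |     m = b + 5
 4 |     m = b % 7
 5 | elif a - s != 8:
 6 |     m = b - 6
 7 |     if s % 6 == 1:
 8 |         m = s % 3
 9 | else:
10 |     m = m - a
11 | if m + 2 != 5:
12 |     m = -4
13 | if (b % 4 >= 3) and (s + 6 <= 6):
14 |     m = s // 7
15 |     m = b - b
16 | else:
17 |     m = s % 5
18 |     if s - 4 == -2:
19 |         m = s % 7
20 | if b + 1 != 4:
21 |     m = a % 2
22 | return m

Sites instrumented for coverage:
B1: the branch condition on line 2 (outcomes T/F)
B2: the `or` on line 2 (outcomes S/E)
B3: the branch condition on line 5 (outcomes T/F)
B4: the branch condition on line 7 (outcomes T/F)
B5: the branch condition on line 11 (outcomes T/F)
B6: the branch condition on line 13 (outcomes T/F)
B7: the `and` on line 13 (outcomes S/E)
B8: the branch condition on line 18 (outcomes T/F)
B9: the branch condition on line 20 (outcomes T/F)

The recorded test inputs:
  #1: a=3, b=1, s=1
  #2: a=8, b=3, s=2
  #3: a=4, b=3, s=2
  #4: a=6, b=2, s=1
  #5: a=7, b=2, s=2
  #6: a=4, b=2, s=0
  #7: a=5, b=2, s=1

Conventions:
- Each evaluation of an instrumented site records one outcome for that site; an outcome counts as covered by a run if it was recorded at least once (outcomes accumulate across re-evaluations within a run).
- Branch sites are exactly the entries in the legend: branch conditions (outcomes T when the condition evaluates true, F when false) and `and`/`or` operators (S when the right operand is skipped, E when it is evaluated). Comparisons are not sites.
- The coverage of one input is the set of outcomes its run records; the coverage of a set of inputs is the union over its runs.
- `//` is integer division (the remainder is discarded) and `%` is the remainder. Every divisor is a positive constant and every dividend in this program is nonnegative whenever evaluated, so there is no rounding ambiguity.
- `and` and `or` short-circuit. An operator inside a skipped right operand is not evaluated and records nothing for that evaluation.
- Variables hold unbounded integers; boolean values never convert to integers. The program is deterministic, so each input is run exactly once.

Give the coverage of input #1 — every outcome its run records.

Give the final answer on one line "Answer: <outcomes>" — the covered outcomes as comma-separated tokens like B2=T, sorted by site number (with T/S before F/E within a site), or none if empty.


Simulating input #1 (a=3, b=1, s=1) step by step:
  B2->E, B1->F, B3->T, B4->T, B5->T, B7->S, B6->F, B8->F, B9->T
collecting distinct outcomes: B1=F, B2=E, B3=T, B4=T, B5=T, B6=F, B7=S, B8=F, B9=T
Answer: B1=F, B2=E, B3=T, B4=T, B5=T, B6=F, B7=S, B8=F, B9=T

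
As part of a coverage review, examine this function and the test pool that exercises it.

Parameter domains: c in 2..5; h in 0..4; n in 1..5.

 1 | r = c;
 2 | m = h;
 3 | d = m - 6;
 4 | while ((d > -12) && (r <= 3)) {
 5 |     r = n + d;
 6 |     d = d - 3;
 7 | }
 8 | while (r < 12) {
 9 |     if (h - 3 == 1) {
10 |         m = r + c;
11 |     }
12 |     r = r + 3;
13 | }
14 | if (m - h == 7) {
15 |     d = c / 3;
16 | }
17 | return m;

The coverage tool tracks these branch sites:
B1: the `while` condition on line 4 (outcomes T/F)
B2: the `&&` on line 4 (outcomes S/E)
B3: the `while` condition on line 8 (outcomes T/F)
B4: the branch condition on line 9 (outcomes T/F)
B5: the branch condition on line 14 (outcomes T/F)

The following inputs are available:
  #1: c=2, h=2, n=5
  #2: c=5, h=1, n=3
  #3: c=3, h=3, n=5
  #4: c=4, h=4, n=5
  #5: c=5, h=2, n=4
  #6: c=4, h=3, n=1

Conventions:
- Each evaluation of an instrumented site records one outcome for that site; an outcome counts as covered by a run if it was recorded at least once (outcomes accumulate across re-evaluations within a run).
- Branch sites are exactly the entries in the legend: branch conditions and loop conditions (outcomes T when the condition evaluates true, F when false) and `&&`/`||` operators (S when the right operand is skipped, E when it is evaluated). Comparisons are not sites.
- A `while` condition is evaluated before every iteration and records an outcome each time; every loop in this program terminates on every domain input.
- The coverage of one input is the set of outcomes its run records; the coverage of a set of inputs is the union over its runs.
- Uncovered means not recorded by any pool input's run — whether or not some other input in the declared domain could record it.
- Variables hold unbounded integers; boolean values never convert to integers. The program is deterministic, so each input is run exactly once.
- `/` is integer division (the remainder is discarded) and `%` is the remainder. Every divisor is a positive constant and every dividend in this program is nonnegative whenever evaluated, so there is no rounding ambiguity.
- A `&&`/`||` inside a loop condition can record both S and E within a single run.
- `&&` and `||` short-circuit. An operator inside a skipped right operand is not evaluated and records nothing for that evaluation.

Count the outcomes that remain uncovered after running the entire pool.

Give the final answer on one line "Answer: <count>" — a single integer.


input #1 (c=2, h=2, n=5): covers B1=T, B1=F, B2=S, B2=E, B3=T, B3=F, B4=F, B5=F
input #2 (c=5, h=1, n=3): covers B1=F, B2=E, B3=T, B3=F, B4=F, B5=F
input #3 (c=3, h=3, n=5): covers B1=T, B1=F, B2=S, B2=E, B3=T, B3=F, B4=F, B5=F
input #4 (c=4, h=4, n=5): covers B1=F, B2=E, B3=T, B3=F, B4=T, B5=F
input #5 (c=5, h=2, n=4): covers B1=F, B2=E, B3=T, B3=F, B4=F, B5=F
input #6 (c=4, h=3, n=1): covers B1=F, B2=E, B3=T, B3=F, B4=F, B5=F
union over the pool: B1=T, B1=F, B2=S, B2=E, B3=T, B3=F, B4=T, B4=F, B5=F
uncovered (1 of 10): B5=T
Answer: 1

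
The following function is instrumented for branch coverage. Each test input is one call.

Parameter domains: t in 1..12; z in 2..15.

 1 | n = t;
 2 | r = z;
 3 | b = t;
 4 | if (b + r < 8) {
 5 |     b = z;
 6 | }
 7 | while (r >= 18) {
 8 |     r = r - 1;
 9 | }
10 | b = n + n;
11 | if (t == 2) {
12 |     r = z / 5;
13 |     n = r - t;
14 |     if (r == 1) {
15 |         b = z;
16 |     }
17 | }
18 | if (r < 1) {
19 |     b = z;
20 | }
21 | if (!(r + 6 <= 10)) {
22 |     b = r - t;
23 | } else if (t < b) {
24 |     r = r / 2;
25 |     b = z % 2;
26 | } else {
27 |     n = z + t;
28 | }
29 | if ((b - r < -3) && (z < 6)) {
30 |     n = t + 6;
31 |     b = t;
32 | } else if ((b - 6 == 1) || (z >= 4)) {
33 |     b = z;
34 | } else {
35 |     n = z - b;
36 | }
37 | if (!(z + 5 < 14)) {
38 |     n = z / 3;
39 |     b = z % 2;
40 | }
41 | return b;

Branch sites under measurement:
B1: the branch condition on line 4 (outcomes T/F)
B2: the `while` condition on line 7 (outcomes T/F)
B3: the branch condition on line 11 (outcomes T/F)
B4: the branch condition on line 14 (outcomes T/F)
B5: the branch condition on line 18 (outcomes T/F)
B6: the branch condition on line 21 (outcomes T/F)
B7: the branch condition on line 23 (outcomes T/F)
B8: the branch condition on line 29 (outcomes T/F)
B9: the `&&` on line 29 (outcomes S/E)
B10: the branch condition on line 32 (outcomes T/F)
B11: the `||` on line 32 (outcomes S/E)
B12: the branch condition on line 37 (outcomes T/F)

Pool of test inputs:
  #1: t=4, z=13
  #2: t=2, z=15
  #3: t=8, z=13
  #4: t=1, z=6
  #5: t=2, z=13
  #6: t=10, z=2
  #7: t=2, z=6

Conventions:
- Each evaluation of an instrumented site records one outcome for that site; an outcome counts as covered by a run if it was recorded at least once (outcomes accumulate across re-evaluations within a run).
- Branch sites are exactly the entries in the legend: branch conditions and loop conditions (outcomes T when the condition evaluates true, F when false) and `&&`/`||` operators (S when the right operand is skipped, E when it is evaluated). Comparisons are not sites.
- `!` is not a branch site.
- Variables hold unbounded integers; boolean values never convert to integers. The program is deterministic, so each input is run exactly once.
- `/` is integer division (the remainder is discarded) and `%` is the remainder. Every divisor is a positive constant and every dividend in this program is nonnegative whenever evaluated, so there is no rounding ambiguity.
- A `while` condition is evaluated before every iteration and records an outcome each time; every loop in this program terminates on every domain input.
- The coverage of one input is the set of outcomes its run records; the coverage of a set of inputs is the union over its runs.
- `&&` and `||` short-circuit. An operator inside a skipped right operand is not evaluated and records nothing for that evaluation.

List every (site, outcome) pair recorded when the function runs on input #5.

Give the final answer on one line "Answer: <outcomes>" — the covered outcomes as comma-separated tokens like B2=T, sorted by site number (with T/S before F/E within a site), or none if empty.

Simulating input #5 (t=2, z=13) step by step:
  B1->F, B2->F, B3->T, B4->F, B5->F, B6->F, B7->T, B9->S, B8->F, B11->E
  B10->T, B12->T
collecting distinct outcomes: B1=F, B2=F, B3=T, B4=F, B5=F, B6=F, B7=T, B8=F, B9=S, B10=T, B11=E, B12=T

Answer: B1=F, B2=F, B3=T, B4=F, B5=F, B6=F, B7=T, B8=F, B9=S, B10=T, B11=E, B12=T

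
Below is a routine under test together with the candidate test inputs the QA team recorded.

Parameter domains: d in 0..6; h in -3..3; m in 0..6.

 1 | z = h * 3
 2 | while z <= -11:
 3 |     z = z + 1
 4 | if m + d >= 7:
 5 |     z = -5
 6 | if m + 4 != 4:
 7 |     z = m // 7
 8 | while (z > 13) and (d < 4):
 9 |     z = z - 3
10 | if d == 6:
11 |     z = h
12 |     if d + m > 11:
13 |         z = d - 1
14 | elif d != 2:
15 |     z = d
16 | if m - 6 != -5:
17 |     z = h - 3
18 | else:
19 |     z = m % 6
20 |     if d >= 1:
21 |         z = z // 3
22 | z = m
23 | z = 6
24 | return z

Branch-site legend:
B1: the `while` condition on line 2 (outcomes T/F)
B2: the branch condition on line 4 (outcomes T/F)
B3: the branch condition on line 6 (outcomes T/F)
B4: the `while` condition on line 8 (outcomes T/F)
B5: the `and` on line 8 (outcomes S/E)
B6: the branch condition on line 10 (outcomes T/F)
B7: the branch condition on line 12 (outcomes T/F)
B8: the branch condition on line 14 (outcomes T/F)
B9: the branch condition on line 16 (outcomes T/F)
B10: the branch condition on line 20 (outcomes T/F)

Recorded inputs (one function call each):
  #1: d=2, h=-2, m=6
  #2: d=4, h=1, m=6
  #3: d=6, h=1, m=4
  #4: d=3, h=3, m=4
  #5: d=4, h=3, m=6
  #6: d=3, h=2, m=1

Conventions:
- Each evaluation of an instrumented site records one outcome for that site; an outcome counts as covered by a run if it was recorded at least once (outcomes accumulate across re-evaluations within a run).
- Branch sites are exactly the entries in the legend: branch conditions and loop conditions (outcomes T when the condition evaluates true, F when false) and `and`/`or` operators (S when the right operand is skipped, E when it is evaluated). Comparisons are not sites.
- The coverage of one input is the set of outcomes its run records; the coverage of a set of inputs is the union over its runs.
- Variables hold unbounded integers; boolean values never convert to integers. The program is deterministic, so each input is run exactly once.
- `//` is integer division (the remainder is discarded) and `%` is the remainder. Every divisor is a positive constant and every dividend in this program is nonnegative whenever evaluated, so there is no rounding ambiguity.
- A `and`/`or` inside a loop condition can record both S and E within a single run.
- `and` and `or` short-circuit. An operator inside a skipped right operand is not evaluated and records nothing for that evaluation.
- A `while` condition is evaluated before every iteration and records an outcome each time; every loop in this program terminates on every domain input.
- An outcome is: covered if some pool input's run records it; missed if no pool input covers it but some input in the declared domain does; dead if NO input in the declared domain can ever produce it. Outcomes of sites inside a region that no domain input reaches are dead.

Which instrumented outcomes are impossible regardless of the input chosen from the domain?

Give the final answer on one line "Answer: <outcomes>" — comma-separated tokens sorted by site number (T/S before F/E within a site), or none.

exhaustive pass over the 343-input domain:
  B1=T: no domain input ever produces it -> dead
  B4=T: no domain input ever produces it -> dead
  B5=E: no domain input ever produces it -> dead
  reachable outcomes have witnesses, e.g. B1=F (e.g. d=0, h=-3, m=0), B2=T (e.g. d=1, h=-3, m=6), B2=F (e.g. d=0, h=-3, m=0), B3=T (e.g. d=0, h=-3, m=1)

Answer: B1=T, B4=T, B5=E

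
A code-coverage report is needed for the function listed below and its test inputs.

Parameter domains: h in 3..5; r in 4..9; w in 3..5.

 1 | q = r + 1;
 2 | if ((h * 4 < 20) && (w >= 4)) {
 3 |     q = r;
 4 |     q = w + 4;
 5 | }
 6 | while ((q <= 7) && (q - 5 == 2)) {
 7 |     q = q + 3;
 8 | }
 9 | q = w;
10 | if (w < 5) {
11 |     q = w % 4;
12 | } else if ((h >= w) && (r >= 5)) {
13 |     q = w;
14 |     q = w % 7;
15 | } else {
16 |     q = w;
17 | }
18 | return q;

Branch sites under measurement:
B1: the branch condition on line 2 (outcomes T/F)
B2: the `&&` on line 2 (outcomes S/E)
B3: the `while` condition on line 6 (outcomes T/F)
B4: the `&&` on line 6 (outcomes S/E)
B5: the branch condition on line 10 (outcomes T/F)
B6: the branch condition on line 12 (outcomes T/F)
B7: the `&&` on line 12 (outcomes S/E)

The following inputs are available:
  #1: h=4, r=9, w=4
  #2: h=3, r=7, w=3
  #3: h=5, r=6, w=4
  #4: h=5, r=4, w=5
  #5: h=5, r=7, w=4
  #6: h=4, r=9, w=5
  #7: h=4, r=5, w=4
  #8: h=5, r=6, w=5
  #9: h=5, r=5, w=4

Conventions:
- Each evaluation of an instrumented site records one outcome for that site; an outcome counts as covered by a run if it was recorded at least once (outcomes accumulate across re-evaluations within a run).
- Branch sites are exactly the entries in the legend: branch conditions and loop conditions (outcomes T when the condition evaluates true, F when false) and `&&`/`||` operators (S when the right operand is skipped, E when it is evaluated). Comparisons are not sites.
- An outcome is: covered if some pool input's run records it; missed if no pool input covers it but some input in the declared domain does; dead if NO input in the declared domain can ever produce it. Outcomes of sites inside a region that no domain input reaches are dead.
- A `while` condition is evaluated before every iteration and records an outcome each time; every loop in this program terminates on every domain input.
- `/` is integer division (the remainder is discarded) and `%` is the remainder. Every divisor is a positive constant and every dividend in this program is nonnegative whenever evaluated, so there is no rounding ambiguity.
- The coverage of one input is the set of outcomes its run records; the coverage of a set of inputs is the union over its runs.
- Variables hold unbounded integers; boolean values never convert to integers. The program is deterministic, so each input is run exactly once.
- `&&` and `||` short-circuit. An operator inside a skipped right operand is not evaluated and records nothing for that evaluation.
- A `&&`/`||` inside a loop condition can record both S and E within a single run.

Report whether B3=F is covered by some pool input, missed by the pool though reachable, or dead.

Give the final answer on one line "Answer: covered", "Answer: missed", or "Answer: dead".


B3=F is recorded by pool input(s) 1, 2, 3, 4, 5, 6, 7, 8, 9 -> covered
Answer: covered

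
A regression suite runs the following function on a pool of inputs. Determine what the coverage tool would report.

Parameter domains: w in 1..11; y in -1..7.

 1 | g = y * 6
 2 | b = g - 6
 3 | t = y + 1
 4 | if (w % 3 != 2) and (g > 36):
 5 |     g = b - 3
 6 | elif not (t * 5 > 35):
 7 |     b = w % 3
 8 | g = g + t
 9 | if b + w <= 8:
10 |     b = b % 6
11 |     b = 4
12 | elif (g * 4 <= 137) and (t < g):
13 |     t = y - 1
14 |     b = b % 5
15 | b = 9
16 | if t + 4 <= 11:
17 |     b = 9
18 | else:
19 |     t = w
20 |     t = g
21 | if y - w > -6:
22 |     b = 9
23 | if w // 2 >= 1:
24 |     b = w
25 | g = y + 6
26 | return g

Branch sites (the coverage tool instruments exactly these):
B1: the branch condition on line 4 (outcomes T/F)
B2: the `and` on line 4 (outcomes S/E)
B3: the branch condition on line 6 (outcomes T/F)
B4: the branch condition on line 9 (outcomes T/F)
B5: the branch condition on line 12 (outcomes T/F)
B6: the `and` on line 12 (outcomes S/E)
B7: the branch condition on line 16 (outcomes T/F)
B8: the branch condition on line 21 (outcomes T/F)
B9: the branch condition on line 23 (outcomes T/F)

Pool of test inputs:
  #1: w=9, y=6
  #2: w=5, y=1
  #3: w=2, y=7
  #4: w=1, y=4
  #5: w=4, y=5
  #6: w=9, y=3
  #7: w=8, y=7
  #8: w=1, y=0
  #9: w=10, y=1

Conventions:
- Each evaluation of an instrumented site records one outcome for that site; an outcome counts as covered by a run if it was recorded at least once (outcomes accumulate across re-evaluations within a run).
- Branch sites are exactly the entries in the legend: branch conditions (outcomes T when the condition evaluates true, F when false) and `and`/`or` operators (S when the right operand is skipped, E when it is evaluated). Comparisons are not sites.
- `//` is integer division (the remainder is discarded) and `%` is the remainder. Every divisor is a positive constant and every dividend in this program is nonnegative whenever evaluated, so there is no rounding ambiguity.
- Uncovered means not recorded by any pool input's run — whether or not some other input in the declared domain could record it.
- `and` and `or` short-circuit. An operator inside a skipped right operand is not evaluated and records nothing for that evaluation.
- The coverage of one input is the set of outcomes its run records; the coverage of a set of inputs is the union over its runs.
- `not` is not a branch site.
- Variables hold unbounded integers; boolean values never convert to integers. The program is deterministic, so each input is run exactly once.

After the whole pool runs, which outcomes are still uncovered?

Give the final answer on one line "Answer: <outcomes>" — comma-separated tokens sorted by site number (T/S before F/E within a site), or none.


input #1 (w=9, y=6): events B2->E, B1->F, B3->T, B4->F, B6->S, B5->F, B7->T, B8->T, B9->T; covers B1=F, B2=E, B3=T, B4=F, B5=F, B6=S, B7=T, B8=T, B9=T
input #2 (w=5, y=1): events B2->S, B1->F, B3->T, B4->T, B7->T, B8->T, B9->T; covers B1=F, B2=S, B3=T, B4=T, B7=T, B8=T, B9=T
input #3 (w=2, y=7): events B2->S, B1->F, B3->F, B4->F, B6->S, B5->F, B7->F, B8->T, B9->T; covers B1=F, B2=S, B3=F, B4=F, B5=F, B6=S, B7=F, B8=T, B9=T
input #4 (w=1, y=4): events B2->E, B1->F, B3->T, B4->T, B7->T, B8->T, B9->F; covers B1=F, B2=E, B3=T, B4=T, B7=T, B8=T, B9=F
input #5 (w=4, y=5): events B2->E, B1->F, B3->T, B4->T, B7->T, B8->T, B9->T; covers B1=F, B2=E, B3=T, B4=T, B7=T, B8=T, B9=T
input #6 (w=9, y=3): events B2->E, B1->F, B3->T, B4->F, B6->E, B5->T, B7->T, B8->F, B9->T; covers B1=F, B2=E, B3=T, B4=F, B5=T, B6=E, B7=T, B8=F, B9=T
input #7 (w=8, y=7): events B2->S, B1->F, B3->F, B4->F, B6->S, B5->F, B7->F, B8->T, B9->T; covers B1=F, B2=S, B3=F, B4=F, B5=F, B6=S, B7=F, B8=T, B9=T
input #8 (w=1, y=0): events B2->E, B1->F, B3->T, B4->T, B7->T, B8->T, B9->F; covers B1=F, B2=E, B3=T, B4=T, B7=T, B8=T, B9=F
input #9 (w=10, y=1): events B2->E, B1->F, B3->T, B4->F, B6->E, B5->T, B7->T, B8->F, B9->T; covers B1=F, B2=E, B3=T, B4=F, B5=T, B6=E, B7=T, B8=F, B9=T
union over the pool: B1=F, B2=S, B2=E, B3=T, B3=F, B4=T, B4=F, B5=T, B5=F, B6=S, B6=E, B7=T, B7=F, B8=T, B8=F, B9=T, B9=F
uncovered (1 of 18): B1=T
Answer: B1=T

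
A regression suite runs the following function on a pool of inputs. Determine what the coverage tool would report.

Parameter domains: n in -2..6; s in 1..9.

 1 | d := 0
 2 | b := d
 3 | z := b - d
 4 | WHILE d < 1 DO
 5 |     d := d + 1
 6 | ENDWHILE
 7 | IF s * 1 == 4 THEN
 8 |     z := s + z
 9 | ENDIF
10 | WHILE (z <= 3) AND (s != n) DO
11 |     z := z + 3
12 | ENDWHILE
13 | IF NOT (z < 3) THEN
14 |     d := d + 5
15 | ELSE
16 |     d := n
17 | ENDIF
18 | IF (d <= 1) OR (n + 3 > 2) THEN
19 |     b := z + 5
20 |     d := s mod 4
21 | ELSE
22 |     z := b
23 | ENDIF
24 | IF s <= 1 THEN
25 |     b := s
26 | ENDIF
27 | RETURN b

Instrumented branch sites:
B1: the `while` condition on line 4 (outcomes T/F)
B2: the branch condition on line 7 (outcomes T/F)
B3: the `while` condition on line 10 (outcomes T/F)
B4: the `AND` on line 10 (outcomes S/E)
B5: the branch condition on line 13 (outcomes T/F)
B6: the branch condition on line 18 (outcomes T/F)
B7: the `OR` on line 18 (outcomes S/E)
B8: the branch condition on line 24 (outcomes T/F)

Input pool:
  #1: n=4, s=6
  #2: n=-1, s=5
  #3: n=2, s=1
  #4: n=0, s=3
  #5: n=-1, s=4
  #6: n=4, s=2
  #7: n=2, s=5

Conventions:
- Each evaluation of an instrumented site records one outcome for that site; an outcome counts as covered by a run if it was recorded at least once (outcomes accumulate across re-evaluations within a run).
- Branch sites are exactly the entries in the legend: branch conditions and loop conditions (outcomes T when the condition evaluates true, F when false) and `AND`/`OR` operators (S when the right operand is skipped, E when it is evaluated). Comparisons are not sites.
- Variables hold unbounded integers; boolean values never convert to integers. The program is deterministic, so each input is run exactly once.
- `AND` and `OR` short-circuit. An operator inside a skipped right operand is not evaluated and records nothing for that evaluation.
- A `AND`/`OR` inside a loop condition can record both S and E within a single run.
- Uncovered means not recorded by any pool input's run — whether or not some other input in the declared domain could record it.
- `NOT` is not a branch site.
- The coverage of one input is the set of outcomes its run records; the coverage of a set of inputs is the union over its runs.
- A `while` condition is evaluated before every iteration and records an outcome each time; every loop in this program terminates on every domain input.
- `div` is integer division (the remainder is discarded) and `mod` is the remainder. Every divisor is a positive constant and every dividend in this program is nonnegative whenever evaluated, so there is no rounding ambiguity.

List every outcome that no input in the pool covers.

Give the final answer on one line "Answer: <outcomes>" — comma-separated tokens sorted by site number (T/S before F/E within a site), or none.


test 1 (n=4, s=6) hits B1=T, B1=F, B2=F, B3=T, B3=F, B4=S, B4=E, B5=T, B6=T, B7=E, B8=F
test 2 (n=-1, s=5) hits B1=T, B1=F, B2=F, B3=T, B3=F, B4=S, B4=E, B5=T, B6=F, B7=E, B8=F
test 3 (n=2, s=1) hits B1=T, B1=F, B2=F, B3=T, B3=F, B4=S, B4=E, B5=T, B6=T, B7=E, B8=T
test 4 (n=0, s=3) hits B1=T, B1=F, B2=F, B3=T, B3=F, B4=S, B4=E, B5=T, B6=T, B7=E, B8=F
test 5 (n=-1, s=4) hits B1=T, B1=F, B2=T, B3=F, B4=S, B5=T, B6=F, B7=E, B8=F
test 6 (n=4, s=2) hits B1=T, B1=F, B2=F, B3=T, B3=F, B4=S, B4=E, B5=T, B6=T, B7=E, B8=F
test 7 (n=2, s=5) hits B1=T, B1=F, B2=F, B3=T, B3=F, B4=S, B4=E, B5=T, B6=T, B7=E, B8=F
union over the pool: B1=T, B1=F, B2=T, B2=F, B3=T, B3=F, B4=S, B4=E, B5=T, B6=T, B6=F, B7=E, B8=T, B8=F
uncovered (2 of 16): B5=F, B7=S
Answer: B5=F, B7=S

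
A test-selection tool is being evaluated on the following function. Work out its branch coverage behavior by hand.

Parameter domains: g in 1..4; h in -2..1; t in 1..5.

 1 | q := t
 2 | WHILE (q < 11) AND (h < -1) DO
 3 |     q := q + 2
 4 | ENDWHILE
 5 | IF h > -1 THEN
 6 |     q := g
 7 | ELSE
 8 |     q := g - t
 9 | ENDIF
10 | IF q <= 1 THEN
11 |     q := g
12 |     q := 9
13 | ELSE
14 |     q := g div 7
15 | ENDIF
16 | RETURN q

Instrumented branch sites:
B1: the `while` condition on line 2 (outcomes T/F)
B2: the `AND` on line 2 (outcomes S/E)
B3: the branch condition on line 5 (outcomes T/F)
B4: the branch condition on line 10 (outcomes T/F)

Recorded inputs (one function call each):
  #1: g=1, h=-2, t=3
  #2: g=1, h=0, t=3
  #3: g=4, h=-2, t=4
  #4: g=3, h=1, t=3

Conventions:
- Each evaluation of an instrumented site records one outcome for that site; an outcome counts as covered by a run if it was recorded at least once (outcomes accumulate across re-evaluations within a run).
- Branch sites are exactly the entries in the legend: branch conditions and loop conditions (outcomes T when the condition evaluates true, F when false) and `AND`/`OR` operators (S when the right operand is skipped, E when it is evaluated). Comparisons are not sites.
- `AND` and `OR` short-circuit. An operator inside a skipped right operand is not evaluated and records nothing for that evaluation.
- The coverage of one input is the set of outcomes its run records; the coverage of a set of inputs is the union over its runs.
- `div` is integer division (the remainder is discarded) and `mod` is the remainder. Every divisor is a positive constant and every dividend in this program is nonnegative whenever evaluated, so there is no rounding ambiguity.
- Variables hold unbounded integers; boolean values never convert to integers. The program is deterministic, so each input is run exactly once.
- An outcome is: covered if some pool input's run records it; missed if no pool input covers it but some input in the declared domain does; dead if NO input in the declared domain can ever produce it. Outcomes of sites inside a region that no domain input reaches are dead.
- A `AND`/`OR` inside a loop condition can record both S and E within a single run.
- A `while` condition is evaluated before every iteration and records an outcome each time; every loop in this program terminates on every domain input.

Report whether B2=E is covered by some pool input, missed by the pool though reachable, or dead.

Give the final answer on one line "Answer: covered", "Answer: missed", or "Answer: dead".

B2=E is recorded by pool input(s) 1, 2, 3, 4 -> covered

Answer: covered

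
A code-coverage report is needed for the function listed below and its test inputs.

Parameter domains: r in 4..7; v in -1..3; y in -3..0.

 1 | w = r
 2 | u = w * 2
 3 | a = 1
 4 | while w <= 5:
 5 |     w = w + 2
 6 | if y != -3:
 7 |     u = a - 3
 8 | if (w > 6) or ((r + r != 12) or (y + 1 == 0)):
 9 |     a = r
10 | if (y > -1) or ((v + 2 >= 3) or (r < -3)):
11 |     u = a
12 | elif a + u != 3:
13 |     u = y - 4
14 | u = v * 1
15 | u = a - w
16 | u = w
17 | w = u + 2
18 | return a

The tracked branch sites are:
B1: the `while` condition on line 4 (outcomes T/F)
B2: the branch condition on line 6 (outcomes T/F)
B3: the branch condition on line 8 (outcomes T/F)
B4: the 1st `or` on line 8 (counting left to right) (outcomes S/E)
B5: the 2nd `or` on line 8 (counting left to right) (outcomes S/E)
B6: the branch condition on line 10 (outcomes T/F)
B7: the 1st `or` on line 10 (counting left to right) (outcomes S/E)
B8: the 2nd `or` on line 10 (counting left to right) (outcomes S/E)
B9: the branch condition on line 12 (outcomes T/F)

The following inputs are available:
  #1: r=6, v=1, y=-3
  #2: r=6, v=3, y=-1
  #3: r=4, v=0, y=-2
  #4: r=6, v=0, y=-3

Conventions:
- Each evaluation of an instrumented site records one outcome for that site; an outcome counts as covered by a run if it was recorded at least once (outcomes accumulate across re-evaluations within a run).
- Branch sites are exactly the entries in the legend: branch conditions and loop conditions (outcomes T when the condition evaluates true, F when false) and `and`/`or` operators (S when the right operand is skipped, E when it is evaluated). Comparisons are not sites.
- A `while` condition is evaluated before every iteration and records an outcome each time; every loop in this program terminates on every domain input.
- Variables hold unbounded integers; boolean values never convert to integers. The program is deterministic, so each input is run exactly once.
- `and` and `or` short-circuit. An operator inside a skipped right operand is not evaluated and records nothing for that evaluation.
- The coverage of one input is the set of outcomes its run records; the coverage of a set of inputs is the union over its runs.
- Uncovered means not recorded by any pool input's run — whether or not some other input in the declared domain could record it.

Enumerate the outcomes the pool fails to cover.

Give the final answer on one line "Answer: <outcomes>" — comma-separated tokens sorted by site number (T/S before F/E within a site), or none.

run #1 (r=6, v=1, y=-3) runs B1->F, B2->F, B4->E, B5->E, B3->F, B7->E, B8->S, B6->T; records B1=F, B2=F, B3=F, B4=E, B5=E, B6=T, B7=E, B8=S
run #2 (r=6, v=3, y=-1) runs B1->F, B2->T, B4->E, B5->E, B3->T, B7->E, B8->S, B6->T; records B1=F, B2=T, B3=T, B4=E, B5=E, B6=T, B7=E, B8=S
run #3 (r=4, v=0, y=-2) runs B1->T, B1->F, B2->T, B4->E, B5->S, B3->T, B7->E, B8->E, B6->F, B9->T; records B1=T, B1=F, B2=T, B3=T, B4=E, B5=S, B6=F, B7=E, B8=E, B9=T
run #4 (r=6, v=0, y=-3) runs B1->F, B2->F, B4->E, B5->E, B3->F, B7->E, B8->E, B6->F, B9->T; records B1=F, B2=F, B3=F, B4=E, B5=E, B6=F, B7=E, B8=E, B9=T
union over the pool: B1=T, B1=F, B2=T, B2=F, B3=T, B3=F, B4=E, B5=S, B5=E, B6=T, B6=F, B7=E, B8=S, B8=E, B9=T
uncovered (3 of 18): B4=S, B7=S, B9=F

Answer: B4=S, B7=S, B9=F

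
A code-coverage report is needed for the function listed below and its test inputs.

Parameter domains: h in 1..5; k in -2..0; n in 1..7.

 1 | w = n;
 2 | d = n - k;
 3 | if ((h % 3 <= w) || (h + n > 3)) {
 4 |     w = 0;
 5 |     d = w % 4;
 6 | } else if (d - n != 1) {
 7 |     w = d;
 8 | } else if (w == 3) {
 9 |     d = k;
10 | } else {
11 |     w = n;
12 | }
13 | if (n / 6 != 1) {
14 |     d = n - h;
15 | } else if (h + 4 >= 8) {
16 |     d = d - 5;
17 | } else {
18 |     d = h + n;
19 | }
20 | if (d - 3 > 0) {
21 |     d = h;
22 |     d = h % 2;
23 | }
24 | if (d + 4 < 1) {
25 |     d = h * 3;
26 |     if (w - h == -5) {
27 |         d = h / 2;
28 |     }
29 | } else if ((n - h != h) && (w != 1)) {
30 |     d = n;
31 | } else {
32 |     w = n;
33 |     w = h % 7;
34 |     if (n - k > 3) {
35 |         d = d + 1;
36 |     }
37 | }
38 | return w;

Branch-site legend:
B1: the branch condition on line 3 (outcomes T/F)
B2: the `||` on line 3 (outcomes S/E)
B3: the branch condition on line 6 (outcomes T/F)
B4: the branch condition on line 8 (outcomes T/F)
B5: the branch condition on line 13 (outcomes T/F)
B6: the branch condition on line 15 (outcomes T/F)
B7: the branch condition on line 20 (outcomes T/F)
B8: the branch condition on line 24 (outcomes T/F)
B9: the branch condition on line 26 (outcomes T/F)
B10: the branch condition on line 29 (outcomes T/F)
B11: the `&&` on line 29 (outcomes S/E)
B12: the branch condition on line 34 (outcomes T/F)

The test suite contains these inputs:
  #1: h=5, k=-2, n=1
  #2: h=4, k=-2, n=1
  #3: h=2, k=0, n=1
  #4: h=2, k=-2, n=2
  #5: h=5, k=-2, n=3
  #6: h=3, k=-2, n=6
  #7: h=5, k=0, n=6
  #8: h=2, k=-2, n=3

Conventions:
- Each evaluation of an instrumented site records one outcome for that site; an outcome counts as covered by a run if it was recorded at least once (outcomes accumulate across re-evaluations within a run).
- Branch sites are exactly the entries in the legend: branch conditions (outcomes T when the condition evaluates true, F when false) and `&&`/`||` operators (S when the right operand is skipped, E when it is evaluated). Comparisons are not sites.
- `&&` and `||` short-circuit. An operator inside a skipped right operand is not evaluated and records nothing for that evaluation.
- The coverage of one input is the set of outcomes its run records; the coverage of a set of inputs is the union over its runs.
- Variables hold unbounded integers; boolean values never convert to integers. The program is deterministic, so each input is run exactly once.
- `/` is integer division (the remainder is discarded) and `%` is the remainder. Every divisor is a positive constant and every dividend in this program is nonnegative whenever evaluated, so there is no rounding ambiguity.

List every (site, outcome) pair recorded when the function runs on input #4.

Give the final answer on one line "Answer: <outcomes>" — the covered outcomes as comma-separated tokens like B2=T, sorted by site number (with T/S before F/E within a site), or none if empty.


Simulating input #4 (h=2, k=-2, n=2) step by step:
  B2->S, B1->T, B5->T, B7->F, B8->F, B11->E, B10->T
as a set, this run covers: B1=T, B2=S, B5=T, B7=F, B8=F, B10=T, B11=E
Answer: B1=T, B2=S, B5=T, B7=F, B8=F, B10=T, B11=E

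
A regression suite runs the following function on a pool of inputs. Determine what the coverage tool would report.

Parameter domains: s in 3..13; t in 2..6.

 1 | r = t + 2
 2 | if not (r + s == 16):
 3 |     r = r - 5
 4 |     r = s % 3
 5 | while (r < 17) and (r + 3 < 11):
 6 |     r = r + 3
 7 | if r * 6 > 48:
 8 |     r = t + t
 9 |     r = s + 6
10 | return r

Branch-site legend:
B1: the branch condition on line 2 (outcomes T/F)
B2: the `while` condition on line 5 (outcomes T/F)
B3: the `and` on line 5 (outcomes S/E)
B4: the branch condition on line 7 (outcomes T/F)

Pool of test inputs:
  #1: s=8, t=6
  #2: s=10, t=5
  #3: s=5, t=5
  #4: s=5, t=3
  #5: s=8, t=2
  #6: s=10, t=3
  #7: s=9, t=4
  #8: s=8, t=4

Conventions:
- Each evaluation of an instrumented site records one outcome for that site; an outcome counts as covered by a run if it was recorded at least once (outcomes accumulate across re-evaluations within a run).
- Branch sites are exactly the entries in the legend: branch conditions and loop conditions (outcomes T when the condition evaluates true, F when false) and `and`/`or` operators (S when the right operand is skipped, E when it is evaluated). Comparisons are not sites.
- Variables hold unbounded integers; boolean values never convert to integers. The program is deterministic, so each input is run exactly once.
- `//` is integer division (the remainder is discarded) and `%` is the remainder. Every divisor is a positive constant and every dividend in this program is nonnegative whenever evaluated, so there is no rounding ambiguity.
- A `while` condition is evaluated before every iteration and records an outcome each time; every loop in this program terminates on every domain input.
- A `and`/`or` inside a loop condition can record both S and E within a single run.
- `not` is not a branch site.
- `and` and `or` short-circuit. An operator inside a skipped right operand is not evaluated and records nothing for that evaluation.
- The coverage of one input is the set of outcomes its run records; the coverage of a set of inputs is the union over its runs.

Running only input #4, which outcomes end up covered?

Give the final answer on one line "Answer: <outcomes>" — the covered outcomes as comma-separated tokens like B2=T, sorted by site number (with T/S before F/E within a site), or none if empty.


Event log for input #4 (s=5, t=3):
  B1->T, B3->E, B2->T, B3->E, B2->T, B3->E, B2->F, B4->F
collecting distinct outcomes: B1=T, B2=T, B2=F, B3=E, B4=F
Answer: B1=T, B2=T, B2=F, B3=E, B4=F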